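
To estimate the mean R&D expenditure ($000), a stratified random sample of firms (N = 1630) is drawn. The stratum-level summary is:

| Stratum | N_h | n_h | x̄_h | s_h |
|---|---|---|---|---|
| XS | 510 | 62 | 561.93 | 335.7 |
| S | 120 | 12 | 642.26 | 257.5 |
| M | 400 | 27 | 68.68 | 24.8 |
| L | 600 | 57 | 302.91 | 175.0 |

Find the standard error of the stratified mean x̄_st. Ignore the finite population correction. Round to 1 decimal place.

SE(x̄_st) ≈ 16.8

V̂(x̄_st) = Σ W_h² s_h²/n_h, with W_h = N_h/N and N = 1630:
  stratum XS: (510/1630)²·335.7²/62 = 177.941
  stratum S: (120/1630)²·257.5²/12 = 29.9475
  stratum M: (400/1630)²·24.8²/27 = 1.37178
  stratum L: (600/1630)²·175.0²/57 = 72.7995
V̂(x̄_st) = 282.06
SE(x̄_st) = √282.06 = 16.7946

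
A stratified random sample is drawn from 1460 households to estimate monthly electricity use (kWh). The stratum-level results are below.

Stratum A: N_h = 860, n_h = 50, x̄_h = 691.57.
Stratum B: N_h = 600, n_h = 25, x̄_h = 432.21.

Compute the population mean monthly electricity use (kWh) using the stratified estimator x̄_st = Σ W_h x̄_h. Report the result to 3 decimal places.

N = Σ N_h = 1460. Stratum weights W_h = N_h/N.
x̄_st = (860·691.57 + 600·432.21) / 1460 = 584.98370

x̄_st ≈ 584.984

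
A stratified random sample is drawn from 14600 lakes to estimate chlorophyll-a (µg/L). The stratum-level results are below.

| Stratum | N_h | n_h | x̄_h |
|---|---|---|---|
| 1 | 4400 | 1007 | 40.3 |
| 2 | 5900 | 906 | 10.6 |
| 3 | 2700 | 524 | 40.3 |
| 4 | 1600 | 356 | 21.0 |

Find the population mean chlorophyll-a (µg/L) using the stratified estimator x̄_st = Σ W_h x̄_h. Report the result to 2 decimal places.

x̄_st ≈ 26.18

N = Σ N_h = 14600. Stratum weights W_h = N_h/N.
x̄_st = (4400·40.3 + 5900·10.6 + 2700·40.3 + 1600·21.0) / 14600 = 26.1829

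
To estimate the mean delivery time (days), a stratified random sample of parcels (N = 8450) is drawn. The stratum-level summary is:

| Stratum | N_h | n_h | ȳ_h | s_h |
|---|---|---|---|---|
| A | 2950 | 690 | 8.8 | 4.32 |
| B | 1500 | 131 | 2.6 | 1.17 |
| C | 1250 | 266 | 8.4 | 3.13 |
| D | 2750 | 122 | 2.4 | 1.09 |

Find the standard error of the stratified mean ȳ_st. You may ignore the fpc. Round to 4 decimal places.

V̂(ȳ_st) = Σ W_h² s_h²/n_h, with W_h = N_h/N and N = 8450:
  stratum A: (2950/8450)²·4.32²/690 = 0.00329647
  stratum B: (1500/8450)²·1.17²/131 = 0.000329283
  stratum C: (1250/8450)²·3.13²/266 = 0.00080596
  stratum D: (2750/8450)²·1.09²/122 = 0.00103144
V̂(ȳ_st) = 0.00546316
SE(ȳ_st) = √0.00546316 = 0.0739132

SE(ȳ_st) ≈ 0.0739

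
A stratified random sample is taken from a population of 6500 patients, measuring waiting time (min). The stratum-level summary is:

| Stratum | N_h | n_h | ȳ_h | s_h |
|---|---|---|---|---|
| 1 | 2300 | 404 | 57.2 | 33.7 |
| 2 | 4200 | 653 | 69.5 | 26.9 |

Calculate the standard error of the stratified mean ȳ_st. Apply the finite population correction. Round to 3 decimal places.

SE(ȳ_st) ≈ 0.825

V̂(ȳ_st) = Σ W_h² (1 − n_h/N_h) s_h²/n_h, with W_h = N_h/N and N = 6500:
  stratum 1: (2300/6500)²·(1 − 404/2300)·33.7²/404 = 0.290147
  stratum 2: (4200/6500)²·(1 − 653/4200)·26.9²/653 = 0.390729
V̂(ȳ_st) = 0.680875
SE(ȳ_st) = √0.680875 = 0.825152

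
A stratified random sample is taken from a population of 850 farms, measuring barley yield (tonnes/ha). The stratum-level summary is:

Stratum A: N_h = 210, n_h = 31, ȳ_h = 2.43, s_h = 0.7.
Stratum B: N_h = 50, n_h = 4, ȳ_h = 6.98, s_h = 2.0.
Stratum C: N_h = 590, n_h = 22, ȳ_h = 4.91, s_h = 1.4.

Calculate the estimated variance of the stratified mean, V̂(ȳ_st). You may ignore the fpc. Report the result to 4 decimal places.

V̂(ȳ_st) ≈ 0.0473

V̂(ȳ_st) = Σ W_h² s_h²/n_h, with W_h = N_h/N and N = 850:
  stratum A: (210/850)²·0.7²/31 = 0.000964795
  stratum B: (50/850)²·2.0²/4 = 0.00346021
  stratum C: (590/850)²·1.4²/22 = 0.0429239
V̂(ȳ_st) = 0.0473489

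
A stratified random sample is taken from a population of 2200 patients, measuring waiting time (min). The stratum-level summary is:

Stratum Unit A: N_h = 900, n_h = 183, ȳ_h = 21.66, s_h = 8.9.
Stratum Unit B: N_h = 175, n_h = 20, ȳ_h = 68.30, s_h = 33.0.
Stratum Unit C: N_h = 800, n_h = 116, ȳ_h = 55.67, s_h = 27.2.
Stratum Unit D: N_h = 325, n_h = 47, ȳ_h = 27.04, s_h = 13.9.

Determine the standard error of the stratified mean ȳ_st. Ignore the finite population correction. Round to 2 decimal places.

V̂(ȳ_st) = Σ W_h² s_h²/n_h, with W_h = N_h/N and N = 2200:
  stratum Unit A: (900/2200)²·8.9²/183 = 0.0724384
  stratum Unit B: (175/2200)²·33.0²/20 = 0.344531
  stratum Unit C: (800/2200)²·27.2²/116 = 0.843363
  stratum Unit D: (325/2200)²·13.9²/47 = 0.0897125
V̂(ȳ_st) = 1.35004
SE(ȳ_st) = √1.35004 = 1.16191

SE(ȳ_st) ≈ 1.16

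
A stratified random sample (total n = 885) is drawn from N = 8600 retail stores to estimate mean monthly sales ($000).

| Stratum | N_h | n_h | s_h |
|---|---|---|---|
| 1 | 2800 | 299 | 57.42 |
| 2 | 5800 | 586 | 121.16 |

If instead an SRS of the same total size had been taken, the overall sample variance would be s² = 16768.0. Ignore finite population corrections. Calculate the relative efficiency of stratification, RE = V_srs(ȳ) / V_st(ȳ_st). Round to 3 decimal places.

RE ≈ 1.508

V̂(ȳ_st) = Σ W_h² s_h²/n_h, with W_h = N_h/N and N = 8600:
  stratum 1: (2800/8600)²·57.42²/299 = 1.16889
  stratum 2: (5800/8600)²·121.16²/586 = 11.3941
V_st = 12.563
V_srs = s²/n = 16768.0/885 = 18.9469
Relative efficiency = V_srs / V_st = 18.9469/12.563 = 1.5082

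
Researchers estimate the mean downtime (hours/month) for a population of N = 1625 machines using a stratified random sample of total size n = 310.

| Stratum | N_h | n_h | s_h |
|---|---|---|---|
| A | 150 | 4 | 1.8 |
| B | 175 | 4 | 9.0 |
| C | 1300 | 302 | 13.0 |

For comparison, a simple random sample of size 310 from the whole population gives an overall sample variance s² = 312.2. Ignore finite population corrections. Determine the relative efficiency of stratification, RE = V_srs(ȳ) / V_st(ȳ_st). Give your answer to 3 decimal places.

RE ≈ 1.679

V̂(ȳ_st) = Σ W_h² s_h²/n_h, with W_h = N_h/N and N = 1625:
  stratum A: (150/1625)²·1.8²/4 = 0.00690178
  stratum B: (175/1625)²·9.0²/4 = 0.234852
  stratum C: (1300/1625)²·13.0²/302 = 0.358146
V_st = 0.5999
V_srs = s²/n = 312.2/310 = 1.0071
Relative efficiency = V_srs / V_st = 1.0071/0.5999 = 1.6788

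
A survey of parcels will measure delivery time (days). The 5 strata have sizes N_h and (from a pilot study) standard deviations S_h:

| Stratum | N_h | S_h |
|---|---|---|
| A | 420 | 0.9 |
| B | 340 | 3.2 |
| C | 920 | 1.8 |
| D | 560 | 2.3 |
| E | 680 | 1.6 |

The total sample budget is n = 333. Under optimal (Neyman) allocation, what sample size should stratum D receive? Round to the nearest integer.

Neyman allocation: n_h = n · N_h S_h / Σ N_i S_i, with n = 333.
  stratum A: N_h·S_h = 420·0.9 = 378.00
  stratum B: N_h·S_h = 340·3.2 = 1088.00
  stratum C: N_h·S_h = 920·1.8 = 1656.00
  stratum D: N_h·S_h = 560·2.3 = 1288.00
  stratum E: N_h·S_h = 680·1.6 = 1088.00
Σ N_h S_h = 5498.00
n for stratum D = 333·1288.00/5498.00 = 78.011 → 78

78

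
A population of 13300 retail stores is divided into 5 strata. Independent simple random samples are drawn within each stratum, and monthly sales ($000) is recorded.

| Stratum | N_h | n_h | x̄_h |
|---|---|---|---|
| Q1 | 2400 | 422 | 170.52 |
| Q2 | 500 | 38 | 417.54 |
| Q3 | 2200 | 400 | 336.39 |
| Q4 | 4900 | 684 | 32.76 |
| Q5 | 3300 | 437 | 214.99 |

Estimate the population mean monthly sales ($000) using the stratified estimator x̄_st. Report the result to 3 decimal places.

N = Σ N_h = 13300. Stratum weights W_h = N_h/N.
x̄_st = (2400·170.52 + 500·417.54 + 2200·336.39 + 4900·32.76 + 3300·214.99) / 13300 = 167.52383

x̄_st ≈ 167.524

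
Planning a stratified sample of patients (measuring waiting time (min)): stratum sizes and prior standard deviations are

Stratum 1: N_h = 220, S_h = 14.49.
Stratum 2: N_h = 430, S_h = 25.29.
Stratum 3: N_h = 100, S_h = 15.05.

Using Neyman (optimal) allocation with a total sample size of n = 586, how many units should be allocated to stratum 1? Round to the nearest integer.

120

Neyman allocation: n_h = n · N_h S_h / Σ N_i S_i, with n = 586.
  stratum 1: N_h·S_h = 220·14.49 = 3187.80
  stratum 2: N_h·S_h = 430·25.29 = 10874.70
  stratum 3: N_h·S_h = 100·15.05 = 1505.00
Σ N_h S_h = 15567.50
n for stratum 1 = 586·3187.80/15567.50 = 119.997 → 120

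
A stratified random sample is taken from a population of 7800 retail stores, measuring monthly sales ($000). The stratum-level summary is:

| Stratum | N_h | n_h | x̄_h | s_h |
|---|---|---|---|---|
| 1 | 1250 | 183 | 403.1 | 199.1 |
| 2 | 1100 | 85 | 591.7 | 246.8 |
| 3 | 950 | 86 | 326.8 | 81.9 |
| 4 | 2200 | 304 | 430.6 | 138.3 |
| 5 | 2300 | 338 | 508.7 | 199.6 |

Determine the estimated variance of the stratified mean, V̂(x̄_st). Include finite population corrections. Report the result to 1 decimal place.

V̂(x̄_st) = Σ W_h² (1 − n_h/N_h) s_h²/n_h, with W_h = N_h/N and N = 7800:
  stratum 1: (1250/7800)²·(1 − 183/1250)·199.1²/183 = 4.74872
  stratum 2: (1100/7800)²·(1 − 85/1100)·246.8²/85 = 13.1505
  stratum 3: (950/7800)²·(1 − 86/950)·81.9²/86 = 1.05225
  stratum 4: (2200/7800)²·(1 − 304/2200)·138.3²/304 = 4.31363
  stratum 5: (2300/7800)²·(1 − 338/2300)·199.6²/338 = 8.74263
V̂(x̄_st) = 32.0077

V̂(x̄_st) ≈ 32.0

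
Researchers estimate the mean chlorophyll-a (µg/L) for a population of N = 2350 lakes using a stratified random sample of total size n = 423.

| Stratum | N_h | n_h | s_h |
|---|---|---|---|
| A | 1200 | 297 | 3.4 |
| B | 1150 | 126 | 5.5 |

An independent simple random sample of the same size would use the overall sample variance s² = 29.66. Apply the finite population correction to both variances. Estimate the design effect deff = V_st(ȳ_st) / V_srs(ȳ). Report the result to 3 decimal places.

V̂(ȳ_st) = Σ W_h² (1 − n_h/N_h) s_h²/n_h, with W_h = N_h/N and N = 2350:
  stratum A: (1200/2350)²·(1 − 297/1200)·3.4²/297 = 0.00763721
  stratum B: (1150/2350)²·(1 − 126/1150)·5.5²/126 = 0.0511937
V_st = 0.058831
V_srs = (1 − 423/2350)·29.66/423 = 0.0574969
deff = V_st / V_srs = 0.058831/0.0574969 = 1.0232

deff ≈ 1.023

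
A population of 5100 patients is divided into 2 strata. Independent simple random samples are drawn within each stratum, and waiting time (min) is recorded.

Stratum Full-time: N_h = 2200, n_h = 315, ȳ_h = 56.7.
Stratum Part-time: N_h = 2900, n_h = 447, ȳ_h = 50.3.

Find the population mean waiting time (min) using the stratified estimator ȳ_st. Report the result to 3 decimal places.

ȳ_st ≈ 53.061

N = Σ N_h = 5100. Stratum weights W_h = N_h/N.
ȳ_st = (2200·56.7 + 2900·50.3) / 5100 = 53.06078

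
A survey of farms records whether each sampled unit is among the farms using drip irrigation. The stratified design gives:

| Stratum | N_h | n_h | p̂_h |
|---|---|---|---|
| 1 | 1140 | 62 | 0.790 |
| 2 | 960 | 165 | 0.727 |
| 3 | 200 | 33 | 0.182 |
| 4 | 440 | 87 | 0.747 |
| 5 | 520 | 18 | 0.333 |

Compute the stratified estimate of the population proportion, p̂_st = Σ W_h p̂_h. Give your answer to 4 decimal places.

p̂_st ≈ 0.6554

N = 3260; stratum weights W_h = N_h/N.
p̂_st = Σ W_h p̂_h = (1140·0.790 + 960·0.727 + 200·0.182 + 440·0.747 + 520·0.333)/3260 = 0.65545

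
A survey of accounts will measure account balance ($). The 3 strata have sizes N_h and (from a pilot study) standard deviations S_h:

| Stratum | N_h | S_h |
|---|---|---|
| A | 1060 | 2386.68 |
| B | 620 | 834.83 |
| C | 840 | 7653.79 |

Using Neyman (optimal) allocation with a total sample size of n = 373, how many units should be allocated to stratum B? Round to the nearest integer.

Neyman allocation: n_h = n · N_h S_h / Σ N_i S_i, with n = 373.
  stratum A: N_h·S_h = 1060·2386.68 = 2529880.80
  stratum B: N_h·S_h = 620·834.83 = 517594.60
  stratum C: N_h·S_h = 840·7653.79 = 6429183.60
Σ N_h S_h = 9476659.00
n for stratum B = 373·517594.60/9476659.00 = 20.372 → 20

20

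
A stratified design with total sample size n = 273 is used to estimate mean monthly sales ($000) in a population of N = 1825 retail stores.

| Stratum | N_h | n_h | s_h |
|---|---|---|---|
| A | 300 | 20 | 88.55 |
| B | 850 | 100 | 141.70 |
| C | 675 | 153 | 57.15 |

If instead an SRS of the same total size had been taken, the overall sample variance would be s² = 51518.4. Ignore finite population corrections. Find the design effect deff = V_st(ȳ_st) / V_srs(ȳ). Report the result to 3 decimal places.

deff ≈ 0.302

V̂(ȳ_st) = Σ W_h² s_h²/n_h, with W_h = N_h/N and N = 1825:
  stratum A: (300/1825)²·88.55²/20 = 10.5941
  stratum B: (850/1825)²·141.70²/100 = 43.5564
  stratum C: (675/1825)²·57.15²/153 = 2.92027
V_st = 57.0707
V_srs = s²/n = 51518.4/273 = 188.712
deff = V_st / V_srs = 57.0707/188.712 = 0.3024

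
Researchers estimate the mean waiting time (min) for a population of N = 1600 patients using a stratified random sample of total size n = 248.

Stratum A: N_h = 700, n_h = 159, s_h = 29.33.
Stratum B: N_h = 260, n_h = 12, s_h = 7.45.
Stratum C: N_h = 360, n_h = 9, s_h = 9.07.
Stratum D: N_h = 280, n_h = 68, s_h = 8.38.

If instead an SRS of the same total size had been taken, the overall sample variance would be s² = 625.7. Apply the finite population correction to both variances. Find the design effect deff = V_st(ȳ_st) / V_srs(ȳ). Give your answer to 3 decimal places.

V̂(ȳ_st) = Σ W_h² (1 − n_h/N_h) s_h²/n_h, with W_h = N_h/N and N = 1600:
  stratum A: (700/1600)²·(1 − 159/700)·29.33²/159 = 0.800354
  stratum B: (260/1600)²·(1 − 12/260)·7.45²/12 = 0.116497
  stratum C: (360/1600)²·(1 − 9/360)·9.07²/9 = 0.451172
  stratum D: (280/1600)²·(1 − 68/280)·8.38²/68 = 0.023946
V_st = 1.39197
V_srs = (1 − 248/1600)·625.7/248 = 2.13192
deff = V_st / V_srs = 1.39197/2.13192 = 0.6529

deff ≈ 0.653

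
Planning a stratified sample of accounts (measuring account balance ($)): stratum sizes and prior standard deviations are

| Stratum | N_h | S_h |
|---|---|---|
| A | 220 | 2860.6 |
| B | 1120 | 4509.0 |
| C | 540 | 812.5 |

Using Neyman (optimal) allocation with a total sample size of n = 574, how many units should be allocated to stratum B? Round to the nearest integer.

Neyman allocation: n_h = n · N_h S_h / Σ N_i S_i, with n = 574.
  stratum A: N_h·S_h = 220·2860.6 = 629332.00
  stratum B: N_h·S_h = 1120·4509.0 = 5050080.00
  stratum C: N_h·S_h = 540·812.5 = 438750.00
Σ N_h S_h = 6118162.00
n for stratum B = 574·5050080.00/6118162.00 = 473.794 → 474

474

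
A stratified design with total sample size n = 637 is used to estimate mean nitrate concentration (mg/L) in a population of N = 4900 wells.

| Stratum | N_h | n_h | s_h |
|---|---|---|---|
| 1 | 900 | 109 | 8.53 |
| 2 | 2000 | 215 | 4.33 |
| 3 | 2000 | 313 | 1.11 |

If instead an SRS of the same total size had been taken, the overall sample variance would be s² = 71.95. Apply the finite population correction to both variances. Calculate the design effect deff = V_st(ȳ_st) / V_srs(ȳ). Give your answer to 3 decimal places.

V̂(ȳ_st) = Σ W_h² (1 − n_h/N_h) s_h²/n_h, with W_h = N_h/N and N = 4900:
  stratum 1: (900/4900)²·(1 − 109/900)·8.53²/109 = 0.0197924
  stratum 2: (2000/4900)²·(1 − 215/2000)·4.33²/215 = 0.0129662
  stratum 3: (2000/4900)²·(1 − 313/2000)·1.11²/313 = 0.000553165
V_st = 0.0333118
V_srs = (1 − 637/4900)·71.95/637 = 0.0982677
deff = V_st / V_srs = 0.0333118/0.0982677 = 0.3390

deff ≈ 0.339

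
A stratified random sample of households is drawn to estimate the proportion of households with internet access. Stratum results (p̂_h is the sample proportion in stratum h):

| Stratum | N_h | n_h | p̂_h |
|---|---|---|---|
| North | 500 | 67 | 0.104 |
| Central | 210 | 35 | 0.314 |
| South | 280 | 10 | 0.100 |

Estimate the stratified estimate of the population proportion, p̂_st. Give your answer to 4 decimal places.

N = 990; stratum weights W_h = N_h/N.
p̂_st = Σ W_h p̂_h = (500·0.104 + 210·0.314 + 280·0.100)/990 = 0.14741

p̂_st ≈ 0.1474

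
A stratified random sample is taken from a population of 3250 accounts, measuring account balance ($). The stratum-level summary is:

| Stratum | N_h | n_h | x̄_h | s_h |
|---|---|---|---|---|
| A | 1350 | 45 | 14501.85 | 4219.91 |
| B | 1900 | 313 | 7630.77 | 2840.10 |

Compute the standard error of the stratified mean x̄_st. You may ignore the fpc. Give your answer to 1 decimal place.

SE(x̄_st) ≈ 277.6

V̂(x̄_st) = Σ W_h² s_h²/n_h, with W_h = N_h/N and N = 3250:
  stratum A: (1350/3250)²·4219.91²/45 = 68280.2
  stratum B: (1900/3250)²·2840.10²/313 = 8807.72
V̂(x̄_st) = 77087.9
SE(x̄_st) = √77087.9 = 277.647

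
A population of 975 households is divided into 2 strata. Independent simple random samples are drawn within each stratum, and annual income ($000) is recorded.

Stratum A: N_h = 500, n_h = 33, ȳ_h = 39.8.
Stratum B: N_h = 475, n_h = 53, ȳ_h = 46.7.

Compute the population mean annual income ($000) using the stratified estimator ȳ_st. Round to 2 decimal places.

N = Σ N_h = 975. Stratum weights W_h = N_h/N.
ȳ_st = (500·39.8 + 475·46.7) / 975 = 43.1615

ȳ_st ≈ 43.16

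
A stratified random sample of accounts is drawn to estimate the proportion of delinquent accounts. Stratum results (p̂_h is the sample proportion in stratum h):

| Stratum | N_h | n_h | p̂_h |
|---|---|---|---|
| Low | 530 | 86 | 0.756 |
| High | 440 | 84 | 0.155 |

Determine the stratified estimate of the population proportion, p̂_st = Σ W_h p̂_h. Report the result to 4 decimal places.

N = 970; stratum weights W_h = N_h/N.
p̂_st = Σ W_h p̂_h = (530·0.756 + 440·0.155)/970 = 0.48338

p̂_st ≈ 0.4834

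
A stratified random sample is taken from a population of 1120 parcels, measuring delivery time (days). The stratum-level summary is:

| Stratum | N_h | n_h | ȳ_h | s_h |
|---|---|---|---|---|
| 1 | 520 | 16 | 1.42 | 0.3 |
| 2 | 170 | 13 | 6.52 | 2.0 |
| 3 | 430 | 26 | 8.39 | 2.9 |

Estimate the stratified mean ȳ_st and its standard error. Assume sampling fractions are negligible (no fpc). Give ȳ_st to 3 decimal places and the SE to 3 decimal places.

ȳ_st ≈ 4.870, SE ≈ 0.237

ȳ_st = Σ W_h ȳ_h = (520·1.42 + 170·6.52 + 430·8.39)/1120 = 4.87009
V̂(ȳ_st) = Σ W_h² s_h²/n_h, with W_h = N_h/N and N = 1120:
  stratum 1: (520/1120)²·0.3²/16 = 0.00121253
  stratum 2: (170/1120)²·2.0²/13 = 0.00708889
  stratum 3: (430/1120)²·2.9²/26 = 0.0476786
V̂(ȳ_st) = 0.05598
SE(ȳ_st) = √0.05598 = 0.236601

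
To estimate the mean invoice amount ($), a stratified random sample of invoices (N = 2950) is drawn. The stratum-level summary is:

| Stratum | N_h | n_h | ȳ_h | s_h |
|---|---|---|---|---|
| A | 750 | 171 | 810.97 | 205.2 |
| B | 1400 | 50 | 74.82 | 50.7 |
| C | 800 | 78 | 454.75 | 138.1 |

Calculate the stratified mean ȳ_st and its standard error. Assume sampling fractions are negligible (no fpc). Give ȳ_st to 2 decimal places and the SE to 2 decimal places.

ȳ_st ≈ 365.01, SE ≈ 6.74

ȳ_st = Σ W_h ȳ_h = (750·810.97 + 1400·74.82 + 800·454.75)/2950 = 365.00864
V̂(ȳ_st) = Σ W_h² s_h²/n_h, with W_h = N_h/N and N = 2950:
  stratum A: (750/2950)²·205.2²/171 = 15.9161
  stratum B: (1400/2950)²·50.7²/50 = 11.5787
  stratum C: (800/2950)²·138.1²/78 = 17.9816
V̂(ȳ_st) = 45.4764
SE(ȳ_st) = √45.4764 = 6.74362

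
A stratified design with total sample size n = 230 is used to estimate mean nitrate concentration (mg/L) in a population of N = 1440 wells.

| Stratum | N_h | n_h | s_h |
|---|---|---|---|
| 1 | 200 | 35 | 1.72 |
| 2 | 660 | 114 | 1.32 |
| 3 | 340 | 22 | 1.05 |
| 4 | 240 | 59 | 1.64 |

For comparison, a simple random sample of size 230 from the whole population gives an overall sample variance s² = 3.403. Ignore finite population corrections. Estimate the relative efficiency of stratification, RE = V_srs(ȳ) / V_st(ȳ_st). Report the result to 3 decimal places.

RE ≈ 1.662

V̂(ȳ_st) = Σ W_h² s_h²/n_h, with W_h = N_h/N and N = 1440:
  stratum 1: (200/1440)²·1.72²/35 = 0.00163051
  stratum 2: (660/1440)²·1.32²/114 = 0.00321075
  stratum 3: (340/1440)²·1.05²/22 = 0.00279376
  stratum 4: (240/1440)²·1.64²/59 = 0.00126629
V_st = 0.0089013
V_srs = s²/n = 3.403/230 = 0.0147957
Relative efficiency = V_srs / V_st = 0.0147957/0.0089013 = 1.6622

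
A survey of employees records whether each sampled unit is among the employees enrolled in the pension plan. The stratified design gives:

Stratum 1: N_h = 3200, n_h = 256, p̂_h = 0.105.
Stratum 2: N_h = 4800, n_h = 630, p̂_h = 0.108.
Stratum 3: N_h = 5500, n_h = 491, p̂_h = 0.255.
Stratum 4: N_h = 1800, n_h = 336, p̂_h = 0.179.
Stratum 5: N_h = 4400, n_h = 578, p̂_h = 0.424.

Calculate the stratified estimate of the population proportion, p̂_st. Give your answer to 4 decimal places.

p̂_st ≈ 0.2256

N = 19700; stratum weights W_h = N_h/N.
p̂_st = Σ W_h p̂_h = (3200·0.105 + 4800·0.108 + 5500·0.255 + 1800·0.179 + 4400·0.424)/19700 = 0.22562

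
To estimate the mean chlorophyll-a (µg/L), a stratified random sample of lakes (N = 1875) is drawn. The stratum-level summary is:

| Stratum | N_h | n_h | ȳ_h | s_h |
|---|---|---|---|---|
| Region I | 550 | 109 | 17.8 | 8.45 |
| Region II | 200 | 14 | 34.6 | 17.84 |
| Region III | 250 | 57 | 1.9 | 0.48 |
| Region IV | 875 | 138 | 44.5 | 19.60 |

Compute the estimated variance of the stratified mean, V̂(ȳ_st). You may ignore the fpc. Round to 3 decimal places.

V̂(ȳ_st) = Σ W_h² s_h²/n_h, with W_h = N_h/N and N = 1875:
  stratum Region I: (550/1875)²·8.45²/109 = 0.056365
  stratum Region II: (200/1875)²·17.84²/14 = 0.258654
  stratum Region III: (250/1875)²·0.48²/57 = 7.18596e-05
  stratum Region IV: (875/1875)²·19.60²/138 = 0.606243
V̂(ȳ_st) = 0.921334

V̂(ȳ_st) ≈ 0.921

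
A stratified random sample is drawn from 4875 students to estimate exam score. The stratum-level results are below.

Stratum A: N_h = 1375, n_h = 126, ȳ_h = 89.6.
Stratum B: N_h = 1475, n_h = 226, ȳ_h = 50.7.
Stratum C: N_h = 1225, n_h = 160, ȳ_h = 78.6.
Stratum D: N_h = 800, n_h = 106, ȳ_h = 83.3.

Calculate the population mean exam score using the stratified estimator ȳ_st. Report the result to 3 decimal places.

ȳ_st ≈ 74.032

N = Σ N_h = 4875. Stratum weights W_h = N_h/N.
ȳ_st = (1375·89.6 + 1475·50.7 + 1225·78.6 + 800·83.3) / 4875 = 74.03231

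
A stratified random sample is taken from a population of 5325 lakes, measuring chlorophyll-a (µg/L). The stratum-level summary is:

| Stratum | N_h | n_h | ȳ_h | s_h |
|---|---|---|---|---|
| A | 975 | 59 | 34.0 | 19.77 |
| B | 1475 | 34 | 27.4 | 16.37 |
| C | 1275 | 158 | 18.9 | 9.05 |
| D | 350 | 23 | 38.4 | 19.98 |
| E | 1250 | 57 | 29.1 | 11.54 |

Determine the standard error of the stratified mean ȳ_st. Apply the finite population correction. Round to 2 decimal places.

V̂(ȳ_st) = Σ W_h² (1 − n_h/N_h) s_h²/n_h, with W_h = N_h/N and N = 5325:
  stratum A: (975/5325)²·(1 − 59/975)·19.77²/59 = 0.208652
  stratum B: (1475/5325)²·(1 − 34/1475)·16.37²/34 = 0.590793
  stratum C: (1275/5325)²·(1 − 158/1275)·9.05²/158 = 0.0260354
  stratum D: (350/5325)²·(1 − 23/350)·19.98²/23 = 0.0700551
  stratum E: (1250/5325)²·(1 − 57/1250)·11.54²/57 = 0.122871
V̂(ȳ_st) = 1.01841
SE(ȳ_st) = √1.01841 = 1.00916

SE(ȳ_st) ≈ 1.01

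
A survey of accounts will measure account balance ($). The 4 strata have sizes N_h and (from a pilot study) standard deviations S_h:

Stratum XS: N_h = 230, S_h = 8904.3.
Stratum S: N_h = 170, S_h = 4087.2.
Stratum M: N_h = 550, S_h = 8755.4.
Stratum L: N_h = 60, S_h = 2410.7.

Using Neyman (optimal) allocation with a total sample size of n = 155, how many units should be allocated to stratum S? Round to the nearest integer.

14

Neyman allocation: n_h = n · N_h S_h / Σ N_i S_i, with n = 155.
  stratum XS: N_h·S_h = 230·8904.3 = 2047989.00
  stratum S: N_h·S_h = 170·4087.2 = 694824.00
  stratum M: N_h·S_h = 550·8755.4 = 4815470.00
  stratum L: N_h·S_h = 60·2410.7 = 144642.00
Σ N_h S_h = 7702925.00
n for stratum S = 155·694824.00/7702925.00 = 13.981 → 14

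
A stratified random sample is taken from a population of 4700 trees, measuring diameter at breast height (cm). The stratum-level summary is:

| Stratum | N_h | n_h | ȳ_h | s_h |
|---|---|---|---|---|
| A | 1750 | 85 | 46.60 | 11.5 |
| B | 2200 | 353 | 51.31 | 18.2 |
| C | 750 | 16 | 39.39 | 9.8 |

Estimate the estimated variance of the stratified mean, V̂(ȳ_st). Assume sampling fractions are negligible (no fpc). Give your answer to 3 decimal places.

V̂(ȳ_st) = Σ W_h² s_h²/n_h, with W_h = N_h/N and N = 4700:
  stratum A: (1750/4700)²·11.5²/85 = 0.215703
  stratum B: (2200/4700)²·18.2²/353 = 0.205597
  stratum C: (750/4700)²·9.8²/16 = 0.152848
V̂(ȳ_st) = 0.574149

V̂(ȳ_st) ≈ 0.574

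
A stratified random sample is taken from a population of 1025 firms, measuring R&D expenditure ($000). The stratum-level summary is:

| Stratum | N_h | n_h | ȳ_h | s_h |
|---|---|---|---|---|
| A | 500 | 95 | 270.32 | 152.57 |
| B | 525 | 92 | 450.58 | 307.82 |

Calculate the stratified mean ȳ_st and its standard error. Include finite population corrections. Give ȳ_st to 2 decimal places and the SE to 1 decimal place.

ȳ_st = Σ W_h ȳ_h = (500·270.32 + 525·450.58)/1025 = 362.64829
V̂(ȳ_st) = Σ W_h² (1 − n_h/N_h) s_h²/n_h, with W_h = N_h/N and N = 1025:
  stratum A: (500/1025)²·(1 − 95/500)·152.57²/95 = 47.2272
  stratum B: (525/1025)²·(1 − 92/525)·307.82²/92 = 222.846
V̂(ȳ_st) = 270.073
SE(ȳ_st) = √270.073 = 16.4339

ȳ_st ≈ 362.65, SE ≈ 16.4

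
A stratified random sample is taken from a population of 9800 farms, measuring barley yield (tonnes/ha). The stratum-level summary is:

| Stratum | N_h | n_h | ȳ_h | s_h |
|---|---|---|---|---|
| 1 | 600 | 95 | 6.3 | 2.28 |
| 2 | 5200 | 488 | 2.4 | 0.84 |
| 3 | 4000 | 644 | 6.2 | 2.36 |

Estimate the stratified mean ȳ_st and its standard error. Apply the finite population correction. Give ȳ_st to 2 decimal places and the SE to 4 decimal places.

ȳ_st ≈ 4.19, SE ≈ 0.0418

ȳ_st = Σ W_h ȳ_h = (600·6.3 + 5200·2.4 + 4000·6.2)/9800 = 4.18980
V̂(ȳ_st) = Σ W_h² (1 − n_h/N_h) s_h²/n_h, with W_h = N_h/N and N = 9800:
  stratum 1: (600/9800)²·(1 − 95/600)·2.28²/95 = 0.000172638
  stratum 2: (5200/9800)²·(1 − 488/5200)·0.84²/488 = 0.000368889
  stratum 3: (4000/9800)²·(1 − 644/4000)·2.36²/644 = 0.00120884
V̂(ȳ_st) = 0.00175036
SE(ȳ_st) = √0.00175036 = 0.0418374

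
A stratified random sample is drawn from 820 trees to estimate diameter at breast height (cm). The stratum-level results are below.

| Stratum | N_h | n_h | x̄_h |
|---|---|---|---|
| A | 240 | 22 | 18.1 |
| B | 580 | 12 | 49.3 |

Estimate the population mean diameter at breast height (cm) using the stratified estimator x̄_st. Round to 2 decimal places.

x̄_st ≈ 40.17

N = Σ N_h = 820. Stratum weights W_h = N_h/N.
x̄_st = (240·18.1 + 580·49.3) / 820 = 40.1683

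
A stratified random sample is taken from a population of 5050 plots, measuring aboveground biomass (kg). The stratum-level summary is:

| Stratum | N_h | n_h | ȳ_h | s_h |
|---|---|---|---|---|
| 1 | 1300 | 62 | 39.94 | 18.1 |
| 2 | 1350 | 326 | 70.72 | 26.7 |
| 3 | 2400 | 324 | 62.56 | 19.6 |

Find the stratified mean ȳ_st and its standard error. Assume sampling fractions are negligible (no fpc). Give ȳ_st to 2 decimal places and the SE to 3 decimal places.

ȳ_st ≈ 58.92, SE ≈ 0.880

ȳ_st = Σ W_h ȳ_h = (1300·39.94 + 1350·70.72 + 2400·62.56)/5050 = 58.91842
V̂(ȳ_st) = Σ W_h² s_h²/n_h, with W_h = N_h/N and N = 5050:
  stratum 1: (1300/5050)²·18.1²/62 = 0.350162
  stratum 2: (1350/5050)²·26.7²/326 = 0.156275
  stratum 3: (2400/5050)²·19.6²/324 = 0.267798
V̂(ȳ_st) = 0.774235
SE(ȳ_st) = √0.774235 = 0.879906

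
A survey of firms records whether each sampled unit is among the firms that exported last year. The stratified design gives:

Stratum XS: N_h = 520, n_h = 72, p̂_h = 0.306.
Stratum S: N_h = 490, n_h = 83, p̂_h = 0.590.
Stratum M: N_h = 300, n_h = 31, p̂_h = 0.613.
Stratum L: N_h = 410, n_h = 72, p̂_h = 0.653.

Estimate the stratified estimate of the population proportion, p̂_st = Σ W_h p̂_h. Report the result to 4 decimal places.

N = 1720; stratum weights W_h = N_h/N.
p̂_st = Σ W_h p̂_h = (520·0.306 + 490·0.590 + 300·0.613 + 410·0.653)/1720 = 0.52317

p̂_st ≈ 0.5232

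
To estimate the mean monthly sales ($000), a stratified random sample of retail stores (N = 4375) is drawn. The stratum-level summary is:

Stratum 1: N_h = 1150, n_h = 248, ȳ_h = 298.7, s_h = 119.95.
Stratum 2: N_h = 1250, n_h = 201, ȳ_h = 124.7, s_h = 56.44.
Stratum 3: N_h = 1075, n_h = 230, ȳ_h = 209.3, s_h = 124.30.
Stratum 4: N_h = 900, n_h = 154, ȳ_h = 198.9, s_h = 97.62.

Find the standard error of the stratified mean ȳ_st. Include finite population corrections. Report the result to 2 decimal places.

SE(ȳ_st) ≈ 3.10

V̂(ȳ_st) = Σ W_h² (1 − n_h/N_h) s_h²/n_h, with W_h = N_h/N and N = 4375:
  stratum 1: (1150/4375)²·(1 − 248/1150)·119.95²/248 = 3.14411
  stratum 2: (1250/4375)²·(1 − 201/1250)·56.44²/201 = 1.08569
  stratum 3: (1075/4375)²·(1 − 230/1075)·124.30²/230 = 3.18804
  stratum 4: (900/4375)²·(1 − 154/900)·97.62²/154 = 2.17061
V̂(ȳ_st) = 9.58845
SE(ȳ_st) = √9.58845 = 3.09652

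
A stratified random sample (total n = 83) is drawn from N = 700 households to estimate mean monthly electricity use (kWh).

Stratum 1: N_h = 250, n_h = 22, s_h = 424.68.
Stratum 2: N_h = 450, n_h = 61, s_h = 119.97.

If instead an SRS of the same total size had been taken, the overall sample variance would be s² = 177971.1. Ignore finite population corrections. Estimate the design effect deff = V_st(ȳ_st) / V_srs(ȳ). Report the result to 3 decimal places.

deff ≈ 0.533

V̂(ȳ_st) = Σ W_h² s_h²/n_h, with W_h = N_h/N and N = 700:
  stratum 1: (250/700)²·424.68²/22 = 1045.65
  stratum 2: (450/700)²·119.97²/61 = 97.5089
V_st = 1143.16
V_srs = s²/n = 177971.1/83 = 2144.23
deff = V_st / V_srs = 1143.16/2144.23 = 0.5331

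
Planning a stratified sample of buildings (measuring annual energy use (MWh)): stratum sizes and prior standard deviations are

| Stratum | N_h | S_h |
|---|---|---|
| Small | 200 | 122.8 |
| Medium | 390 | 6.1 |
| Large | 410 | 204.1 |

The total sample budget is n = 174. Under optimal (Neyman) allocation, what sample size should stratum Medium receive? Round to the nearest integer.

Neyman allocation: n_h = n · N_h S_h / Σ N_i S_i, with n = 174.
  stratum Small: N_h·S_h = 200·122.8 = 24560.00
  stratum Medium: N_h·S_h = 390·6.1 = 2379.00
  stratum Large: N_h·S_h = 410·204.1 = 83681.00
Σ N_h S_h = 110620.00
n for stratum Medium = 174·2379.00/110620.00 = 3.742 → 4

4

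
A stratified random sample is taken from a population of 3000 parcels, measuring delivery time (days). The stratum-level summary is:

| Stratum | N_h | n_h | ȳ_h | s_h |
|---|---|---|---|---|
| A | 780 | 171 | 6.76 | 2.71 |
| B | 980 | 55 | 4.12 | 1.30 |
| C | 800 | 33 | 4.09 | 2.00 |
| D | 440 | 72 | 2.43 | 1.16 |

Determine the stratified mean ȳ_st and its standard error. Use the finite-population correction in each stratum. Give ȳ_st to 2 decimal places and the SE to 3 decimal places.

ȳ_st = Σ W_h ȳ_h = (780·6.76 + 980·4.12 + 800·4.09 + 440·2.43)/3000 = 4.55053
V̂(ȳ_st) = Σ W_h² (1 − n_h/N_h) s_h²/n_h, with W_h = N_h/N and N = 3000:
  stratum A: (780/3000)²·(1 − 171/780)·2.71²/171 = 0.00226679
  stratum B: (980/3000)²·(1 − 55/980)·1.30²/55 = 0.00309492
  stratum C: (800/3000)²·(1 − 33/800)·2.00²/33 = 0.00826397
  stratum D: (440/3000)²·(1 − 72/440)·1.16²/72 = 0.000336234
V̂(ȳ_st) = 0.0139619
SE(ȳ_st) = √0.0139619 = 0.118161

ȳ_st ≈ 4.55, SE ≈ 0.118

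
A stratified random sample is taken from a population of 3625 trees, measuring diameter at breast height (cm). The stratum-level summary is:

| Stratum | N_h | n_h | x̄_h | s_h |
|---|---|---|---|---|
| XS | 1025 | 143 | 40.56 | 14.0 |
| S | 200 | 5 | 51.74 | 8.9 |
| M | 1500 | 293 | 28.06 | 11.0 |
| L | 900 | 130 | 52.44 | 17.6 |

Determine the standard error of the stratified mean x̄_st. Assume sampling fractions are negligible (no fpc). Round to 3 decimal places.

SE(x̄_st) ≈ 0.613

V̂(x̄_st) = Σ W_h² s_h²/n_h, with W_h = N_h/N and N = 3625:
  stratum XS: (1025/3625)²·14.0²/143 = 0.109585
  stratum S: (200/3625)²·8.9²/5 = 0.048223
  stratum M: (1500/3625)²·11.0²/293 = 0.0707106
  stratum L: (900/3625)²·17.6²/130 = 0.146876
V̂(x̄_st) = 0.375395
SE(x̄_st) = √0.375395 = 0.612695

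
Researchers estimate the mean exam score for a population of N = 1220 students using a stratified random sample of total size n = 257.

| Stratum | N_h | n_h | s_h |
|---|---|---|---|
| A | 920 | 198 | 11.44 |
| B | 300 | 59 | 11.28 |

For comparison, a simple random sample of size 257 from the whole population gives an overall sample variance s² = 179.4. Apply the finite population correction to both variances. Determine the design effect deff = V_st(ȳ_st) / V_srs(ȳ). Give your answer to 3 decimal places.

deff ≈ 0.725

V̂(ȳ_st) = Σ W_h² (1 − n_h/N_h) s_h²/n_h, with W_h = N_h/N and N = 1220:
  stratum A: (920/1220)²·(1 − 198/920)·11.44²/198 = 0.29498
  stratum B: (300/1220)²·(1 − 59/300)·11.28²/59 = 0.104757
V_st = 0.399737
V_srs = (1 − 257/1220)·179.4/257 = 0.551005
deff = V_st / V_srs = 0.399737/0.551005 = 0.7255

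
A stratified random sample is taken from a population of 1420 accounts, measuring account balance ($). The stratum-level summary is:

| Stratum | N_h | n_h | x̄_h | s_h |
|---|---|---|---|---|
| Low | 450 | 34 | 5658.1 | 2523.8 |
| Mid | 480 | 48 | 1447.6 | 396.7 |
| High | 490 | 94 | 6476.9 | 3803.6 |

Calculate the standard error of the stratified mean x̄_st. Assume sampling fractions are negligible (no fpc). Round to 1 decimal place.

V̂(x̄_st) = Σ W_h² s_h²/n_h, with W_h = N_h/N and N = 1420:
  stratum Low: (450/1420)²·2523.8²/34 = 18813.9
  stratum Mid: (480/1420)²·396.7²/48 = 374.618
  stratum High: (490/1420)²·3803.6²/94 = 18326.4
V̂(x̄_st) = 37514.9
SE(x̄_st) = √37514.9 = 193.688

SE(x̄_st) ≈ 193.7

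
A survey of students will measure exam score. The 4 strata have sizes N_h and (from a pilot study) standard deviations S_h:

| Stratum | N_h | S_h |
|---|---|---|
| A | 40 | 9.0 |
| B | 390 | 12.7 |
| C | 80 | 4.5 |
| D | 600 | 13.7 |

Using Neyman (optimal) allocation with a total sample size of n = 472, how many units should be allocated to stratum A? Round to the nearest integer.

Neyman allocation: n_h = n · N_h S_h / Σ N_i S_i, with n = 472.
  stratum A: N_h·S_h = 40·9.0 = 360.00
  stratum B: N_h·S_h = 390·12.7 = 4953.00
  stratum C: N_h·S_h = 80·4.5 = 360.00
  stratum D: N_h·S_h = 600·13.7 = 8220.00
Σ N_h S_h = 13893.00
n for stratum A = 472·360.00/13893.00 = 12.231 → 12

12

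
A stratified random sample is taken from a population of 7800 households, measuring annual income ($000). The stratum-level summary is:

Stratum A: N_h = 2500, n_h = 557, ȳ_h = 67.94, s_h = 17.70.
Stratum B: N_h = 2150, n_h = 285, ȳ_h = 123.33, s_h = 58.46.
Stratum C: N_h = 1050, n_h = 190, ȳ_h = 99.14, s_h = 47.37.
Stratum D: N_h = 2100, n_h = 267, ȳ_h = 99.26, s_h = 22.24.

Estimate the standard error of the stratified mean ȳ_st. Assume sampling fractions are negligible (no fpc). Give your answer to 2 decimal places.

V̂(ȳ_st) = Σ W_h² s_h²/n_h, with W_h = N_h/N and N = 7800:
  stratum A: (2500/7800)²·17.70²/557 = 0.0577806
  stratum B: (2150/7800)²·58.46²/285 = 0.911088
  stratum C: (1050/7800)²·47.37²/190 = 0.214014
  stratum D: (2100/7800)²·22.24²/267 = 0.134279
V̂(ȳ_st) = 1.31716
SE(ȳ_st) = √1.31716 = 1.14768

SE(ȳ_st) ≈ 1.15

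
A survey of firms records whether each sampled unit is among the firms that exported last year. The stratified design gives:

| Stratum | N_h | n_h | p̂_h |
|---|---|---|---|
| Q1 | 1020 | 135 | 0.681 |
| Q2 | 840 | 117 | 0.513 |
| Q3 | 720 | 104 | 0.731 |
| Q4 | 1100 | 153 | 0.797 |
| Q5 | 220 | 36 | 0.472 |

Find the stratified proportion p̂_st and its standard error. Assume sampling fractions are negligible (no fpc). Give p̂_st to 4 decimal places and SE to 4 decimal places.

p̂_st ≈ 0.6750, SE ≈ 0.0196

N = 3900; stratum weights W_h = N_h/N.
p̂_st = Σ W_h p̂_h = (1020·0.681 + 840·0.513 + 720·0.731 + 1100·0.797 + 220·0.472)/3900 = 0.67497
V̂(p̂_st) = Σ W_h² p̂_h(1−p̂_h)/(n_h−1):
  stratum Q1: (1020/3900)²·0.681·0.319/134 = 0.000110893
  stratum Q2: (840/3900)²·0.513·0.487/116 = 9.9912e-05
  stratum Q3: (720/3900)²·0.731·0.269/103 = 6.50681e-05
  stratum Q4: (1100/3900)²·0.797·0.203/152 = 8.46773e-05
  stratum Q5: (220/3900)²·0.472·0.528/35 = 2.26581e-05
V̂(p̂_st) = 0.000383209; SE = √V̂ = 0.0195757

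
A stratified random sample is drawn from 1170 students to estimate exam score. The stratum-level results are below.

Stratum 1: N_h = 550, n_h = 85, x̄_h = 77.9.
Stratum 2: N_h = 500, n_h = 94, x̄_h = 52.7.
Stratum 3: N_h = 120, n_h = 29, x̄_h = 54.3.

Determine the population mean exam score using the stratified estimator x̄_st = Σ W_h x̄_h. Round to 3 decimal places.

N = Σ N_h = 1170. Stratum weights W_h = N_h/N.
x̄_st = (550·77.9 + 500·52.7 + 120·54.3) / 1170 = 64.71026

x̄_st ≈ 64.710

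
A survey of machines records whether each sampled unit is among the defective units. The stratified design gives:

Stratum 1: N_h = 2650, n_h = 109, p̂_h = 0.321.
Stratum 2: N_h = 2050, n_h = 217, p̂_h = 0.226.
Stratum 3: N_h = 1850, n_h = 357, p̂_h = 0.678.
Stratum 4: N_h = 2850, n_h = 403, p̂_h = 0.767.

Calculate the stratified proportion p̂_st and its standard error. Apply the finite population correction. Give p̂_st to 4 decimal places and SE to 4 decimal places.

N = 9400; stratum weights W_h = N_h/N.
p̂_st = Σ W_h p̂_h = (2650·0.321 + 2050·0.226 + 1850·0.678 + 2850·0.767)/9400 = 0.50577
V̂(p̂_st) = Σ W_h² (1 − n_h/N_h) p̂_h(1−p̂_h)/(n_h−1):
  stratum 1: (2650/9400)²·(1 − 109/2650)·0.321·0.679/108 = 0.000153796
  stratum 2: (2050/9400)²·(1 − 217/2050)·0.226·0.774/216 = 3.44395e-05
  stratum 3: (1850/9400)²·(1 − 357/1850)·0.678·0.322/356 = 1.91695e-05
  stratum 4: (2850/9400)²·(1 − 403/2850)·0.767·0.233/402 = 3.50872e-05
V̂(p̂_st) = 0.000242492; SE = √V̂ = 0.0155722

p̂_st ≈ 0.5058, SE ≈ 0.0156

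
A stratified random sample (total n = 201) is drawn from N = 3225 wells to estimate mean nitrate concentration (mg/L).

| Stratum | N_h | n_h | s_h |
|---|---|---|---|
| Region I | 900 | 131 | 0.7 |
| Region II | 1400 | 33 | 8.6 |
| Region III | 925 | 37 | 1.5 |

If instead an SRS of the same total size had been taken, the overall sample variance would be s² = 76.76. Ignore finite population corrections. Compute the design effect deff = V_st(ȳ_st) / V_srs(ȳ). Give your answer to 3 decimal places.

deff ≈ 1.120

V̂(ȳ_st) = Σ W_h² s_h²/n_h, with W_h = N_h/N and N = 3225:
  stratum Region I: (900/3225)²·0.7²/131 = 0.000291307
  stratum Region II: (1400/3225)²·8.6²/33 = 0.422357
  stratum Region III: (925/3225)²·1.5²/37 = 0.0050027
V_st = 0.427651
V_srs = s²/n = 76.76/201 = 0.381891
deff = V_st / V_srs = 0.427651/0.381891 = 1.1198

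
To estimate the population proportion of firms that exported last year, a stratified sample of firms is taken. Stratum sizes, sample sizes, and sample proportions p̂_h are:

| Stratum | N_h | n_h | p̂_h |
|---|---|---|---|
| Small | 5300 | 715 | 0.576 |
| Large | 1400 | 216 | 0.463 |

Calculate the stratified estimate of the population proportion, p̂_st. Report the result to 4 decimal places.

p̂_st ≈ 0.5524

N = 6700; stratum weights W_h = N_h/N.
p̂_st = Σ W_h p̂_h = (5300·0.576 + 1400·0.463)/6700 = 0.55239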